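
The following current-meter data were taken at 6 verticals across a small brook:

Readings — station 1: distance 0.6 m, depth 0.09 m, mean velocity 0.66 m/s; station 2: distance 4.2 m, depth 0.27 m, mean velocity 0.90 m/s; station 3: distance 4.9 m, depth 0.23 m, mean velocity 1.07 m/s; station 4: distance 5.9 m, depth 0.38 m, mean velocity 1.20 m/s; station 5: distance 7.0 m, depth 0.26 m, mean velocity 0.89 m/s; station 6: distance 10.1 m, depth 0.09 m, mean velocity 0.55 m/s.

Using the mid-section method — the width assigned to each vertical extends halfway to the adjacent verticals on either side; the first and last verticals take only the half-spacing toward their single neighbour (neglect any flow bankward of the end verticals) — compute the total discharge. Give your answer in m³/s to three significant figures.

w_1 = (4.2 − 0.6)/2 = 1.8 m; q_1 = 0.66 × 0.09 × 1.8 = 0.1069 m³/s
w_2 = (4.9 − 0.6)/2 = 2.15 m; q_2 = 0.90 × 0.27 × 2.15 = 0.5225 m³/s
w_3 = (5.9 − 4.2)/2 = 0.85 m; q_3 = 1.07 × 0.23 × 0.85 = 0.2092 m³/s
w_4 = (7.0 − 4.9)/2 = 1.05 m; q_4 = 1.20 × 0.38 × 1.05 = 0.4788 m³/s
w_5 = (10.1 − 5.9)/2 = 2.1 m; q_5 = 0.89 × 0.26 × 2.1 = 0.4859 m³/s
w_6 = (10.1 − 7.0)/2 = 1.55 m; q_6 = 0.55 × 0.09 × 1.55 = 0.07673 m³/s
Q = Σ qᵢ = 1.880 m³/s

1.88 m³/s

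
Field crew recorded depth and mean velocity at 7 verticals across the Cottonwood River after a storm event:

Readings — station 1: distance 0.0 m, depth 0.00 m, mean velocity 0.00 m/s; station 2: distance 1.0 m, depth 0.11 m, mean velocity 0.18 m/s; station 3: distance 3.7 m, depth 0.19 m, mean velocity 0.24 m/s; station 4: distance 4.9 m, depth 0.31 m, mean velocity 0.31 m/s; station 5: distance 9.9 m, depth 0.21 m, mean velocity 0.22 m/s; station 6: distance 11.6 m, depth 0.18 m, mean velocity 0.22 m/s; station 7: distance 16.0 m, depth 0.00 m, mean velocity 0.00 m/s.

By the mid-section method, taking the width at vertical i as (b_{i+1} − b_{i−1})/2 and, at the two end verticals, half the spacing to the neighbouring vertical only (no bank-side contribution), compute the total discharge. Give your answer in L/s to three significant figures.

699 L/s

w_2 = (3.7 − 0.0)/2 = 1.85 m; q_2 = 0.18 × 0.11 × 1.85 = 0.03663 m³/s
w_3 = (4.9 − 1.0)/2 = 1.95 m; q_3 = 0.24 × 0.19 × 1.95 = 0.08892 m³/s
w_4 = (9.9 − 3.7)/2 = 3.1 m; q_4 = 0.31 × 0.31 × 3.1 = 0.2979 m³/s
w_5 = (11.6 − 4.9)/2 = 3.35 m; q_5 = 0.22 × 0.21 × 3.35 = 0.1548 m³/s
w_6 = (16.0 − 9.9)/2 = 3.05 m; q_6 = 0.22 × 0.18 × 3.05 = 0.1208 m³/s
Stations 1, 7 contribute zero (depth or velocity is 0).
Q = Σ qᵢ = 0.6990 m³/s
= 0.6990 × 1000 = 699.0 L/s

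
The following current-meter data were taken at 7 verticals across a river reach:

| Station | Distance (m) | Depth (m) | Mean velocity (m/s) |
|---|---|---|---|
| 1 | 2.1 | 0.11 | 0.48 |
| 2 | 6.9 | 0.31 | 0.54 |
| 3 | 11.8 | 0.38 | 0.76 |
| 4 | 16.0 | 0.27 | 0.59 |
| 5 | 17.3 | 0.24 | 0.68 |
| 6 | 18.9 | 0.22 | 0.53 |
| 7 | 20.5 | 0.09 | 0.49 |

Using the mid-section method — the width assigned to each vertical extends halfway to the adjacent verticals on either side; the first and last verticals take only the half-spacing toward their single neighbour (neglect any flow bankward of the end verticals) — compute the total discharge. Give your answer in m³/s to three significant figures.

w_1 = (6.9 − 2.1)/2 = 2.4 m; q_1 = 0.48 × 0.11 × 2.4 = 0.1267 m³/s
w_2 = (11.8 − 2.1)/2 = 4.85 m; q_2 = 0.54 × 0.31 × 4.85 = 0.8119 m³/s
w_3 = (16.0 − 6.9)/2 = 4.55 m; q_3 = 0.76 × 0.38 × 4.55 = 1.314 m³/s
w_4 = (17.3 − 11.8)/2 = 2.75 m; q_4 = 0.59 × 0.27 × 2.75 = 0.4381 m³/s
w_5 = (18.9 − 16.0)/2 = 1.45 m; q_5 = 0.68 × 0.24 × 1.45 = 0.2366 m³/s
w_6 = (20.5 − 17.3)/2 = 1.6 m; q_6 = 0.53 × 0.22 × 1.6 = 0.1866 m³/s
w_7 = (20.5 − 18.9)/2 = 0.8 m; q_7 = 0.49 × 0.09 × 0.8 = 0.03528 m³/s
Q = Σ qᵢ = 3.149 m³/s

3.15 m³/s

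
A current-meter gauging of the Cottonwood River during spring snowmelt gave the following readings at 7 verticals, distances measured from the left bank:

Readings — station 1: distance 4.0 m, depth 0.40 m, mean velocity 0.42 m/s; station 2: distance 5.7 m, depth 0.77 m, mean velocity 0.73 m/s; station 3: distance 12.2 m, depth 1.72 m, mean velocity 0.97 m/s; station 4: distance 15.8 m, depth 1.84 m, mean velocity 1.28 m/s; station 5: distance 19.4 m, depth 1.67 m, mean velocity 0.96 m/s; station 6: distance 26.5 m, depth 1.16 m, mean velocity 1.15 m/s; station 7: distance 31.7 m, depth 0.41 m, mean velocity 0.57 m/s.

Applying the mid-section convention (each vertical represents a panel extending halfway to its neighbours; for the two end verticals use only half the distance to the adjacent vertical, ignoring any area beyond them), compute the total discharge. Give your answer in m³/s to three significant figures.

w_1 = (5.7 − 4.0)/2 = 0.85 m; q_1 = 0.42 × 0.40 × 0.85 = 0.1428 m³/s
w_2 = (12.2 − 4.0)/2 = 4.1 m; q_2 = 0.73 × 0.77 × 4.1 = 2.305 m³/s
w_3 = (15.8 − 5.7)/2 = 5.05 m; q_3 = 0.97 × 1.72 × 5.05 = 8.425 m³/s
w_4 = (19.4 − 12.2)/2 = 3.6 m; q_4 = 1.28 × 1.84 × 3.6 = 8.479 m³/s
w_5 = (26.5 − 15.8)/2 = 5.35 m; q_5 = 0.96 × 1.67 × 5.35 = 8.577 m³/s
w_6 = (31.7 − 19.4)/2 = 6.15 m; q_6 = 1.15 × 1.16 × 6.15 = 8.204 m³/s
w_7 = (31.7 − 26.5)/2 = 2.6 m; q_7 = 0.57 × 0.41 × 2.6 = 0.6076 m³/s
Q = Σ qᵢ = 36.74 m³/s

36.7 m³/s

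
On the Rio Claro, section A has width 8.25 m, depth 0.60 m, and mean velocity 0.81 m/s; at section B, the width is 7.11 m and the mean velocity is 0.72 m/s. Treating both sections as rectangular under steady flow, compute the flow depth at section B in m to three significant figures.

Q = A₁V₁ = (8.25×0.60) × 0.81 = 4.010 m³/s
d₂ = Q/(b₂ V₂) = 4.010/(7.11×0.72) = 0.7832 m

0.783 m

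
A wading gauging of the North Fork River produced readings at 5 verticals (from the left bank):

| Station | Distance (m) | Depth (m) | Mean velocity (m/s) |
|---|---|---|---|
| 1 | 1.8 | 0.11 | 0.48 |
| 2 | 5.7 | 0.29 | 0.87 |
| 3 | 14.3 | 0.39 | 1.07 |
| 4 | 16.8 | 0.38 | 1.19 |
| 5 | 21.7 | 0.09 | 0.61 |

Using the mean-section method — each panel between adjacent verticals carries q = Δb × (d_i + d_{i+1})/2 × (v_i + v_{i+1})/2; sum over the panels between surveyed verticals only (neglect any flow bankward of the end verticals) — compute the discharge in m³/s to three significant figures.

Panel 1-2: Δb = 3.9 m, d̄ = (0.11+0.29)/2 = 0.2, v̄ = (0.48+0.87)/2 = 0.675 → q = 3.9×0.2×0.675 = 0.5265 m³/s
Panel 2-3: Δb = 8.6 m, d̄ = (0.29+0.39)/2 = 0.34, v̄ = (0.87+1.07)/2 = 0.97 → q = 8.6×0.34×0.97 = 2.836 m³/s
Panel 3-4: Δb = 2.5 m, d̄ = (0.39+0.38)/2 = 0.385, v̄ = (1.07+1.19)/2 = 1.13 → q = 2.5×0.385×1.13 = 1.088 m³/s
Panel 4-5: Δb = 4.9 m, d̄ = (0.38+0.09)/2 = 0.235, v̄ = (1.19+0.61)/2 = 0.9 → q = 4.9×0.235×0.9 = 1.036 m³/s
Q = Σ q = 5.487 m³/s

5.49 m³/s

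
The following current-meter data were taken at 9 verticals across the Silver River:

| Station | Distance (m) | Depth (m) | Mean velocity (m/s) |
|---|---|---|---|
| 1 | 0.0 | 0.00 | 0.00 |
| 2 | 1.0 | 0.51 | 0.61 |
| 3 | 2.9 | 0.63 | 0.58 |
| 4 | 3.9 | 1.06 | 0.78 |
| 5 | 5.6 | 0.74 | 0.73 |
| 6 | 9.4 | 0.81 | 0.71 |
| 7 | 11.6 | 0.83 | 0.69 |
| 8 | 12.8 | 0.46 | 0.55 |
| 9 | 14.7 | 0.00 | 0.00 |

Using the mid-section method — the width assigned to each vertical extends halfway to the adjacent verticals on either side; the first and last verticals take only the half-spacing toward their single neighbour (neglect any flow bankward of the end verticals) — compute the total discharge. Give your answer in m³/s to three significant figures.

6.67 m³/s

w_2 = (2.9 − 0.0)/2 = 1.45 m; q_2 = 0.61 × 0.51 × 1.45 = 0.4511 m³/s
w_3 = (3.9 − 1.0)/2 = 1.45 m; q_3 = 0.58 × 0.63 × 1.45 = 0.5298 m³/s
w_4 = (5.6 − 2.9)/2 = 1.35 m; q_4 = 0.78 × 1.06 × 1.35 = 1.116 m³/s
w_5 = (9.4 − 3.9)/2 = 2.75 m; q_5 = 0.73 × 0.74 × 2.75 = 1.486 m³/s
w_6 = (11.6 − 5.6)/2 = 3 m; q_6 = 0.71 × 0.81 × 3 = 1.725 m³/s
w_7 = (12.8 − 9.4)/2 = 1.7 m; q_7 = 0.69 × 0.83 × 1.7 = 0.9736 m³/s
w_8 = (14.7 − 11.6)/2 = 1.55 m; q_8 = 0.55 × 0.46 × 1.55 = 0.3922 m³/s
Stations 1, 9 contribute zero (depth or velocity is 0).
Q = Σ qᵢ = 6.674 m³/s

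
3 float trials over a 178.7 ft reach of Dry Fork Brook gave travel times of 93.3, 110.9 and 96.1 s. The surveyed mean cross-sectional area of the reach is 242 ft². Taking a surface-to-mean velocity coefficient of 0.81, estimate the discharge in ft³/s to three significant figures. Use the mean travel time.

350 ft³/s

t̄ = (93.3 + 110.9 + 96.1) / 3 = 100.1 s
v_surface = L / t̄ = 178.7 / 100.1 = 1.785 ft/s
v_mean = 0.81 × 1.785 = 1.446 ft/s
Q = A × v_mean = 242 × 1.446 = 349.9 ft³/s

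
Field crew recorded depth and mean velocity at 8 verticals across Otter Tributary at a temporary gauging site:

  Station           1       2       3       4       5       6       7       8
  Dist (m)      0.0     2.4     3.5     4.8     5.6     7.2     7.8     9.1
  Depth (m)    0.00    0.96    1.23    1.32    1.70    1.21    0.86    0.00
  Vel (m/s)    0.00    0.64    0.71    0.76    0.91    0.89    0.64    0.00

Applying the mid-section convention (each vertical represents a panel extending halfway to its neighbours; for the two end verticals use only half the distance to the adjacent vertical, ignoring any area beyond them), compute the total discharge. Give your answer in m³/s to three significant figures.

6.74 m³/s

w_2 = (3.5 − 0.0)/2 = 1.75 m; q_2 = 0.64 × 0.96 × 1.75 = 1.075 m³/s
w_3 = (4.8 − 2.4)/2 = 1.2 m; q_3 = 0.71 × 1.23 × 1.2 = 1.048 m³/s
w_4 = (5.6 − 3.5)/2 = 1.05 m; q_4 = 0.76 × 1.32 × 1.05 = 1.053 m³/s
w_5 = (7.2 − 4.8)/2 = 1.2 m; q_5 = 0.91 × 1.70 × 1.2 = 1.856 m³/s
w_6 = (7.8 − 5.6)/2 = 1.1 m; q_6 = 0.89 × 1.21 × 1.1 = 1.185 m³/s
w_7 = (9.1 − 7.2)/2 = 0.95 m; q_7 = 0.64 × 0.86 × 0.95 = 0.5229 m³/s
Stations 1, 8 contribute zero (depth or velocity is 0).
Q = Σ qᵢ = 6.740 m³/s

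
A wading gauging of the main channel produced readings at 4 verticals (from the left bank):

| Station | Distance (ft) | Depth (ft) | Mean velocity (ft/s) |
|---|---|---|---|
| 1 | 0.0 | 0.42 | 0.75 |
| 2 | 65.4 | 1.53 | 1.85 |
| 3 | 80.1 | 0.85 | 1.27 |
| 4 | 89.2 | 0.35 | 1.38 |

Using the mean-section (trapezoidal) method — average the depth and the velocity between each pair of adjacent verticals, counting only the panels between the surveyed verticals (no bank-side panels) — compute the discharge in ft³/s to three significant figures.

117 ft³/s

Panel 1-2: Δb = 65.4 ft, d̄ = (0.42+1.53)/2 = 0.975, v̄ = (0.75+1.85)/2 = 1.3 → q = 65.4×0.975×1.3 = 82.89 ft³/s
Panel 2-3: Δb = 14.7 ft, d̄ = (1.53+0.85)/2 = 1.19, v̄ = (1.85+1.27)/2 = 1.56 → q = 14.7×1.19×1.56 = 27.29 ft³/s
Panel 3-4: Δb = 9.1 ft, d̄ = (0.85+0.35)/2 = 0.6, v̄ = (1.27+1.38)/2 = 1.325 → q = 9.1×0.6×1.325 = 7.235 ft³/s
Q = Σ q = 117.4 ft³/s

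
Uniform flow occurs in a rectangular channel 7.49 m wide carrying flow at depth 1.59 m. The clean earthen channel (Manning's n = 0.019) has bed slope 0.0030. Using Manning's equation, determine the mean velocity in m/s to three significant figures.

3.10 m/s

A = b·y = 7.49 × 1.59 = 11.91 m²
P = b + 2y = 7.49 + 2×1.59 = 10.67 m
R = A/P = 11.91/10.67 = 1.116 m
Q = (1/n)·A·R^(2/3)·S^(1/2) = (1/0.019) × 11.91 × 1.116^(2/3) × 0.0030^(1/2) = 36.94 m³/s
V = Q/A = 36.94/11.91 = 3.102 m/s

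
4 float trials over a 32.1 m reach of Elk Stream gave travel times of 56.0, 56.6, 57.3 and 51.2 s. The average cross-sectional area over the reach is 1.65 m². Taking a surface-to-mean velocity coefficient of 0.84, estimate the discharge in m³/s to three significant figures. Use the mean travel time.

t̄ = (56.0 + 56.6 + 57.3 + 51.2) / 4 = 55.275 s
v_surface = L / t̄ = 32.1 / 55.275 = 0.5807 m/s
v_mean = 0.84 × 0.5807 = 0.4878 m/s
Q = A × v_mean = 1.65 × 0.4878 = 0.8049 m³/s

0.805 m³/s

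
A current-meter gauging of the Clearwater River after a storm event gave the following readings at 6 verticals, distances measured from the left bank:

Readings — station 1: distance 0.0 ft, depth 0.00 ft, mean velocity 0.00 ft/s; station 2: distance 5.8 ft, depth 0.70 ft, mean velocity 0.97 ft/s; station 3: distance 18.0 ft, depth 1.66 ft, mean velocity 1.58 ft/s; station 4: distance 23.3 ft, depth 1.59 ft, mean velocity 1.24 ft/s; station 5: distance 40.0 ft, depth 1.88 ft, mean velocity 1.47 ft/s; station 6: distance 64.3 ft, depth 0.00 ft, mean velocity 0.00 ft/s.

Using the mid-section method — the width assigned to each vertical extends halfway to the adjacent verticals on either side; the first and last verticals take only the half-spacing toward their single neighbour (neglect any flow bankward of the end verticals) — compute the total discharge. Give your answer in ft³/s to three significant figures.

107 ft³/s

w_2 = (18.0 − 0.0)/2 = 9 ft; q_2 = 0.97 × 0.70 × 9 = 6.111 ft³/s
w_3 = (23.3 − 5.8)/2 = 8.75 ft; q_3 = 1.58 × 1.66 × 8.75 = 22.95 ft³/s
w_4 = (40.0 − 18.0)/2 = 11 ft; q_4 = 1.24 × 1.59 × 11 = 21.69 ft³/s
w_5 = (64.3 − 23.3)/2 = 20.5 ft; q_5 = 1.47 × 1.88 × 20.5 = 56.65 ft³/s
Stations 1, 6 contribute zero (depth or velocity is 0).
Q = Σ qᵢ = 107.4 ft³/s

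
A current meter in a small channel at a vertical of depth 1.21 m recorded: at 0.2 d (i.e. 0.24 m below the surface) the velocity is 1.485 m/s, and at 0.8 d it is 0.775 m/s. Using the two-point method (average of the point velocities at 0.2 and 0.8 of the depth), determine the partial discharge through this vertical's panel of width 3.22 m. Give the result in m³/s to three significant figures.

4.40 m³/s

v̄ = (1.485 + 0.775) / 2 = 1.130 m/s
q = v̄ × d × w = 1.130 × 1.21 × 3.22 = 4.403 m³/s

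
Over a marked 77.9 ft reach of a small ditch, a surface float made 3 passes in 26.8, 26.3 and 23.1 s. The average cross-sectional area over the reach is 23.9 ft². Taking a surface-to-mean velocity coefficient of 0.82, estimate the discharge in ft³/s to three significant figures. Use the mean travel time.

60.1 ft³/s

t̄ = (26.8 + 26.3 + 23.1) / 3 = 25.4 s
v_surface = L / t̄ = 77.9 / 25.4 = 3.067 ft/s
v_mean = 0.82 × 3.067 = 2.515 ft/s
Q = A × v_mean = 23.9 × 2.515 = 60.11 ft³/s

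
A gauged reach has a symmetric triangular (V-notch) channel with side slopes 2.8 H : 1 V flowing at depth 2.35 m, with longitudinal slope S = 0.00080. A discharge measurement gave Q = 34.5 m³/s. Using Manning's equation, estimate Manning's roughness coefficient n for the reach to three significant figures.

A = z·y² = 2.8×2.35² = 15.46 m²
P = 2y√(1+z²) = 2×2.35×√(1+2.8²) = 13.97 m
R = A/P = 15.46/13.97 = 1.107 m
n = (1/Q)·A·R^(2/3)·S^(1/2) = (1/34.5) × 15.46 × 1.070 × 0.02828 = 0.01356

0.0136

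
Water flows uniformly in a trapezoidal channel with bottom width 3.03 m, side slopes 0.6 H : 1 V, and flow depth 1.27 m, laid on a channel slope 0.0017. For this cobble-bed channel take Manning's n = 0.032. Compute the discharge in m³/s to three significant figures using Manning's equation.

A = (b + z·y)·y = (3.03 + 0.6×1.27)×1.27 = 4.816 m²
P = b + 2y√(1+z²) = 3.03 + 2×1.27×√(1+0.6²) = 5.992 m
R = A/P = 4.816/5.992 = 0.8037 m
Q = (1/n)·A·R^(2/3)·S^(1/2) = (1/0.032) × 4.816 × 0.8037^(2/3) × 0.0017^(1/2) = 5.364 m³/s

5.36 m³/s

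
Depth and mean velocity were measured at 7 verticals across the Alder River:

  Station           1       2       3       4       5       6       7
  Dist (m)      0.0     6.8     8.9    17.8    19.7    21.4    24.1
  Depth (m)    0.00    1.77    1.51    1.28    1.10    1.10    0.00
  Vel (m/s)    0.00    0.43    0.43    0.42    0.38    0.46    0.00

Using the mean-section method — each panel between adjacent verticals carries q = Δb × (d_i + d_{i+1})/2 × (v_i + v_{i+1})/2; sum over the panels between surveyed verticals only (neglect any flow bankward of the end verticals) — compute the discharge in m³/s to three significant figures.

Panel 1-2: Δb = 6.8 m, d̄ = (0.00+1.77)/2 = 0.885, v̄ = (0.00+0.43)/2 = 0.215 → q = 6.8×0.885×0.215 = 1.294 m³/s
Panel 2-3: Δb = 2.1 m, d̄ = (1.77+1.51)/2 = 1.64, v̄ = (0.43+0.43)/2 = 0.43 → q = 2.1×1.64×0.43 = 1.481 m³/s
Panel 3-4: Δb = 8.9 m, d̄ = (1.51+1.28)/2 = 1.395, v̄ = (0.43+0.42)/2 = 0.425 → q = 8.9×1.395×0.425 = 5.277 m³/s
Panel 4-5: Δb = 1.9 m, d̄ = (1.28+1.10)/2 = 1.19, v̄ = (0.42+0.38)/2 = 0.4 → q = 1.9×1.19×0.4 = 0.9044 m³/s
Panel 5-6: Δb = 1.7 m, d̄ = (1.10+1.10)/2 = 1.1, v̄ = (0.38+0.46)/2 = 0.42 → q = 1.7×1.1×0.42 = 0.7854 m³/s
Panel 6-7: Δb = 2.7 m, d̄ = (1.10+0.00)/2 = 0.55, v̄ = (0.46+0.00)/2 = 0.23 → q = 2.7×0.55×0.23 = 0.3416 m³/s
Q = Σ q = 10.08 m³/s

10.1 m³/s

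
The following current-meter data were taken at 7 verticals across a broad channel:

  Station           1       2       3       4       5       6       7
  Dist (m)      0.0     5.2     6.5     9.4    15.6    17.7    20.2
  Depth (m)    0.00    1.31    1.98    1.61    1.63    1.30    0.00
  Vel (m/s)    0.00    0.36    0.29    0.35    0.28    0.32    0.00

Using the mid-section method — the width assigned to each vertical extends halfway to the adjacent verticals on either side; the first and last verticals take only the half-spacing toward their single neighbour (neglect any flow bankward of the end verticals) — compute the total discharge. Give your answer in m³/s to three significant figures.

w_2 = (6.5 − 0.0)/2 = 3.25 m; q_2 = 0.36 × 1.31 × 3.25 = 1.533 m³/s
w_3 = (9.4 − 5.2)/2 = 2.1 m; q_3 = 0.29 × 1.98 × 2.1 = 1.206 m³/s
w_4 = (15.6 − 6.5)/2 = 4.55 m; q_4 = 0.35 × 1.61 × 4.55 = 2.564 m³/s
w_5 = (17.7 − 9.4)/2 = 4.15 m; q_5 = 0.28 × 1.63 × 4.15 = 1.894 m³/s
w_6 = (20.2 − 15.6)/2 = 2.3 m; q_6 = 0.32 × 1.30 × 2.3 = 0.9568 m³/s
Stations 1, 7 contribute zero (depth or velocity is 0).
Q = Σ qᵢ = 8.153 m³/s

8.15 m³/s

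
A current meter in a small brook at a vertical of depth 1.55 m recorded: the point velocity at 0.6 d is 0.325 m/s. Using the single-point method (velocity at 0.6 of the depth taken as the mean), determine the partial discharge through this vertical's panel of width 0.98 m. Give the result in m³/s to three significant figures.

0.494 m³/s

v̄ = v₀.₆ = 0.325 m/s
q = v̄ × d × w = 0.3250 × 1.55 × 0.98 = 0.4937 m³/s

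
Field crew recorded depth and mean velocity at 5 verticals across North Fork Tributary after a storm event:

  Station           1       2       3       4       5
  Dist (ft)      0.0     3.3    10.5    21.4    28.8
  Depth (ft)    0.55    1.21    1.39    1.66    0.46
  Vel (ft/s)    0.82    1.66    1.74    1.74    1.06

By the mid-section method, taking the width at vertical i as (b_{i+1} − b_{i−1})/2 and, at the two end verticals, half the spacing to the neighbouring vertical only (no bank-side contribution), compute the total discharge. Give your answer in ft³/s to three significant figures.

61.4 ft³/s

w_1 = (3.3 − 0.0)/2 = 1.65 ft; q_1 = 0.82 × 0.55 × 1.65 = 0.7442 ft³/s
w_2 = (10.5 − 0.0)/2 = 5.25 ft; q_2 = 1.66 × 1.21 × 5.25 = 10.55 ft³/s
w_3 = (21.4 − 3.3)/2 = 9.05 ft; q_3 = 1.74 × 1.39 × 9.05 = 21.89 ft³/s
w_4 = (28.8 − 10.5)/2 = 9.15 ft; q_4 = 1.74 × 1.66 × 9.15 = 26.43 ft³/s
w_5 = (28.8 − 21.4)/2 = 3.7 ft; q_5 = 1.06 × 0.46 × 3.7 = 1.804 ft³/s
Q = Σ qᵢ = 61.41 ft³/s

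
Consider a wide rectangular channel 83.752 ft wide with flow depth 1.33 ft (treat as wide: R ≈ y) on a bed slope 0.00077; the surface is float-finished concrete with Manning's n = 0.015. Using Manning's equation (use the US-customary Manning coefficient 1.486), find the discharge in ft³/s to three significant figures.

370 ft³/s

A = b·y = 83.752 × 1.33 = 111.4 ft²
Wide channel: R ≈ y = 1.33 ft
Q = (1.486/n)·A·R^(2/3)·S^(1/2) = (1.486/0.015) × 111.4 × 1.330^(2/3) × 0.00077^(1/2) = 370.3 ft³/s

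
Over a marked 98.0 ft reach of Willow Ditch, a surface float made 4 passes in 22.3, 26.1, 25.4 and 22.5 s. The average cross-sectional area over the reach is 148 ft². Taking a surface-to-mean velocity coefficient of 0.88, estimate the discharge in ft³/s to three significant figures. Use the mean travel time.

530 ft³/s

t̄ = (22.3 + 26.1 + 25.4 + 22.5) / 4 = 24.075 s
v_surface = L / t̄ = 98.0 / 24.075 = 4.071 ft/s
v_mean = 0.88 × 4.071 = 3.582 ft/s
Q = A × v_mean = 148 × 3.582 = 530.2 ft³/s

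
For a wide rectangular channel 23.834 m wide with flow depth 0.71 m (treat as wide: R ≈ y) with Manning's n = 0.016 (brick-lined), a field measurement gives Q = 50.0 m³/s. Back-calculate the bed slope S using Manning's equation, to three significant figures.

0.00353

A = b·y = 23.834 × 0.71 = 16.92 m²
Wide channel: R ≈ y = 0.71 m
S = (Q·n / (1·A·R^(2/3)))² = (50.0×0.016 / (1×16.92×0.7959))² = 0.003529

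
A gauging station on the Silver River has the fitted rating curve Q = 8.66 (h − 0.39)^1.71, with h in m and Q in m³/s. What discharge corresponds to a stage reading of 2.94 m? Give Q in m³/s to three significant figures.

Q = 8.66 × (2.94 − 0.39)^1.71 = 8.66 × 2.55^1.71 = 42.92 m³/s

42.9 m³/s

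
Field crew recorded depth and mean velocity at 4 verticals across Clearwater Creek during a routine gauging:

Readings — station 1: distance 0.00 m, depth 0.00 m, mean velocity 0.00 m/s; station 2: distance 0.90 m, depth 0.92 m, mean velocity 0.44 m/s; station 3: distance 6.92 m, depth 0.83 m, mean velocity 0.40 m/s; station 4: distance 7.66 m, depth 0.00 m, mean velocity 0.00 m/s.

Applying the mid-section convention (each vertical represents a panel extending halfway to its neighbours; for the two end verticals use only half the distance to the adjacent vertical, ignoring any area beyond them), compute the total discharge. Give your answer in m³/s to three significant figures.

w_2 = (6.92 − 0.00)/2 = 3.46 m; q_2 = 0.44 × 0.92 × 3.46 = 1.401 m³/s
w_3 = (7.66 − 0.90)/2 = 3.38 m; q_3 = 0.40 × 0.83 × 3.38 = 1.122 m³/s
Stations 1, 4 contribute zero (depth or velocity is 0).
Q = Σ qᵢ = 2.523 m³/s

2.52 m³/s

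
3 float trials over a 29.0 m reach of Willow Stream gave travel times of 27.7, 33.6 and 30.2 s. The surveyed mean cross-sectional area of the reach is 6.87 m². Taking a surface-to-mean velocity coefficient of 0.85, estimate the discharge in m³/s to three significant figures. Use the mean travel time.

t̄ = (27.7 + 33.6 + 30.2) / 3 = 30.5 s
v_surface = L / t̄ = 29.0 / 30.5 = 0.9508 m/s
v_mean = 0.85 × 0.9508 = 0.8082 m/s
Q = A × v_mean = 6.87 × 0.8082 = 5.552 m³/s

5.55 m³/s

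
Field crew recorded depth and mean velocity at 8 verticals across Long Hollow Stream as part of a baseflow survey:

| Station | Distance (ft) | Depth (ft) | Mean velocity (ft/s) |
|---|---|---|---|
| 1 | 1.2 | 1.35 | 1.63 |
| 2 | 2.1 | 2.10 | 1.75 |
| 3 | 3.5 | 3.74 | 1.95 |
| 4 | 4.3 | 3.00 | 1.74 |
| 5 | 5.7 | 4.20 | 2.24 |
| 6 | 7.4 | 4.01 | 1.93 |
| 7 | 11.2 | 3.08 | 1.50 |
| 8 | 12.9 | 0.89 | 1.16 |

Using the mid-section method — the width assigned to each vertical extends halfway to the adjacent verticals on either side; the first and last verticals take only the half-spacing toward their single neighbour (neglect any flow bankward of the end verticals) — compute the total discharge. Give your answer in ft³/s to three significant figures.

68.4 ft³/s

w_1 = (2.1 − 1.2)/2 = 0.45 ft; q_1 = 1.63 × 1.35 × 0.45 = 0.9902 ft³/s
w_2 = (3.5 − 1.2)/2 = 1.15 ft; q_2 = 1.75 × 2.10 × 1.15 = 4.226 ft³/s
w_3 = (4.3 − 2.1)/2 = 1.1 ft; q_3 = 1.95 × 3.74 × 1.1 = 8.022 ft³/s
w_4 = (5.7 − 3.5)/2 = 1.1 ft; q_4 = 1.74 × 3.00 × 1.1 = 5.742 ft³/s
w_5 = (7.4 − 4.3)/2 = 1.55 ft; q_5 = 2.24 × 4.20 × 1.55 = 14.58 ft³/s
w_6 = (11.2 − 5.7)/2 = 2.75 ft; q_6 = 1.93 × 4.01 × 2.75 = 21.28 ft³/s
w_7 = (12.9 − 7.4)/2 = 2.75 ft; q_7 = 1.50 × 3.08 × 2.75 = 12.71 ft³/s
w_8 = (12.9 − 11.2)/2 = 0.85 ft; q_8 = 1.16 × 0.89 × 0.85 = 0.8775 ft³/s
Q = Σ qᵢ = 68.43 ft³/s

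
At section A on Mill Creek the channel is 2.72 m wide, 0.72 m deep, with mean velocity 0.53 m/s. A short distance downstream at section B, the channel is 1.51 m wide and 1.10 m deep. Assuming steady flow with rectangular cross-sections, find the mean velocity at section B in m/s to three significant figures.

Q = A₁V₁ = (2.72×0.72) × 0.53 = 1.038 m³/s
A₂ = 1.51 × 1.10 = 1.661 m²
V₂ = Q/A₂ = 1.038/1.661 = 0.6249 m/s

0.625 m/s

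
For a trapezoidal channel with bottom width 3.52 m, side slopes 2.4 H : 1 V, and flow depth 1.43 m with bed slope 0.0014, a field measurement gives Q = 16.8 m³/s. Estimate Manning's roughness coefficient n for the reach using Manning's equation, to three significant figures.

0.0208

A = (b + z·y)·y = (3.52 + 2.4×1.43)×1.43 = 9.941 m²
P = b + 2y√(1+z²) = 3.52 + 2×1.43×√(1+2.4²) = 10.96 m
R = A/P = 9.941/10.96 = 0.9074 m
n = (1/Q)·A·R^(2/3)·S^(1/2) = (1/16.8) × 9.941 × 0.9373 × 0.03742 = 0.02075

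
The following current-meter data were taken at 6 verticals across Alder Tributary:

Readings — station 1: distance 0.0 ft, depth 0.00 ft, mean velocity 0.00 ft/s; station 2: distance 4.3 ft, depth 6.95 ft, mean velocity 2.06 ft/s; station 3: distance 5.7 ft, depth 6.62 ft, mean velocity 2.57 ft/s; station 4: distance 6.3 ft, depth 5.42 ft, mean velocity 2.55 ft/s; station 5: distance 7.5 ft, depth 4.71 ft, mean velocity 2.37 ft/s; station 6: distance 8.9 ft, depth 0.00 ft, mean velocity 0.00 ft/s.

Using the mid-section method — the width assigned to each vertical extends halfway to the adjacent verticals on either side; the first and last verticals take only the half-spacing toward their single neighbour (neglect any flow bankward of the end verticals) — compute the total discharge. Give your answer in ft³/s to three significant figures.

w_2 = (5.7 − 0.0)/2 = 2.85 ft; q_2 = 2.06 × 6.95 × 2.85 = 40.80 ft³/s
w_3 = (6.3 − 4.3)/2 = 1 ft; q_3 = 2.57 × 6.62 × 1 = 17.01 ft³/s
w_4 = (7.5 − 5.7)/2 = 0.9 ft; q_4 = 2.55 × 5.42 × 0.9 = 12.44 ft³/s
w_5 = (8.9 − 6.3)/2 = 1.3 ft; q_5 = 2.37 × 4.71 × 1.3 = 14.51 ft³/s
Stations 1, 6 contribute zero (depth or velocity is 0).
Q = Σ qᵢ = 84.77 ft³/s

84.8 ft³/s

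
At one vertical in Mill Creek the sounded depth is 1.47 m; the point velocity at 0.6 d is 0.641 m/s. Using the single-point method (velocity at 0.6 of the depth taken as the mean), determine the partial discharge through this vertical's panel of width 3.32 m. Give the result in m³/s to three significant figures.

v̄ = v₀.₆ = 0.641 m/s
q = v̄ × d × w = 0.6410 × 1.47 × 3.32 = 3.128 m³/s

3.13 m³/s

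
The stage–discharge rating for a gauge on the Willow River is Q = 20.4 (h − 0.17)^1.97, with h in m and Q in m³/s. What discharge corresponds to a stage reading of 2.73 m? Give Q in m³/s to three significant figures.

130 m³/s

Q = 20.4 × (2.73 − 0.17)^1.97 = 20.4 × 2.56^1.97 = 130.0 m³/s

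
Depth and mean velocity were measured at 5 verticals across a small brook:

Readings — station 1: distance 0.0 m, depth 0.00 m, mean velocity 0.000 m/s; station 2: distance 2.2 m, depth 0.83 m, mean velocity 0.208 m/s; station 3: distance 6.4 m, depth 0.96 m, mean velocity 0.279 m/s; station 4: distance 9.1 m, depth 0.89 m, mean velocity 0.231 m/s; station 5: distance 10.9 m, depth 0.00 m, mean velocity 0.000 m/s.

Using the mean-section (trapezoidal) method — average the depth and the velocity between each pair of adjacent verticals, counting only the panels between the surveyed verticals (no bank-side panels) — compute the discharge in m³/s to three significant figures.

1.74 m³/s

Panel 1-2: Δb = 2.2 m, d̄ = (0.00+0.83)/2 = 0.415, v̄ = (0.000+0.208)/2 = 0.104 → q = 2.2×0.415×0.104 = 0.09495 m³/s
Panel 2-3: Δb = 4.2 m, d̄ = (0.83+0.96)/2 = 0.895, v̄ = (0.208+0.279)/2 = 0.2435 → q = 4.2×0.895×0.2435 = 0.9153 m³/s
Panel 3-4: Δb = 2.7 m, d̄ = (0.96+0.89)/2 = 0.925, v̄ = (0.279+0.231)/2 = 0.255 → q = 2.7×0.925×0.255 = 0.6369 m³/s
Panel 4-5: Δb = 1.8 m, d̄ = (0.89+0.00)/2 = 0.445, v̄ = (0.231+0.000)/2 = 0.1155 → q = 1.8×0.445×0.1155 = 0.09252 m³/s
Q = Σ q = 1.740 m³/s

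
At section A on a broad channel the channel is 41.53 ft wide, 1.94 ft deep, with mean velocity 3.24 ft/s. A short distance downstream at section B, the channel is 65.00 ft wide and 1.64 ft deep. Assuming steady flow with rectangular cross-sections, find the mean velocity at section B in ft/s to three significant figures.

2.45 ft/s

Q = A₁V₁ = (41.53×1.94) × 3.24 = 261.0 ft³/s
A₂ = 65.00 × 1.64 = 106.6 ft²
V₂ = Q/A₂ = 261.0/106.6 = 2.449 ft/s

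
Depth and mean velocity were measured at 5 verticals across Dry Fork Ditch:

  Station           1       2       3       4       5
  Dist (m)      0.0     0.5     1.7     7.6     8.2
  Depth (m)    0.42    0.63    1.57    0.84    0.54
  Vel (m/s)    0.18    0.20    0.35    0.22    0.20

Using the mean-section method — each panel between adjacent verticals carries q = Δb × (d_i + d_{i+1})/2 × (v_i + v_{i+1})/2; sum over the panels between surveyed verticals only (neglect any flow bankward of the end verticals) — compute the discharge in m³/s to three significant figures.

2.53 m³/s

Panel 1-2: Δb = 0.5 m, d̄ = (0.42+0.63)/2 = 0.525, v̄ = (0.18+0.20)/2 = 0.19 → q = 0.5×0.525×0.19 = 0.04988 m³/s
Panel 2-3: Δb = 1.2 m, d̄ = (0.63+1.57)/2 = 1.1, v̄ = (0.20+0.35)/2 = 0.275 → q = 1.2×1.1×0.275 = 0.3630 m³/s
Panel 3-4: Δb = 5.9 m, d̄ = (1.57+0.84)/2 = 1.205, v̄ = (0.35+0.22)/2 = 0.285 → q = 5.9×1.205×0.285 = 2.026 m³/s
Panel 4-5: Δb = 0.6 m, d̄ = (0.84+0.54)/2 = 0.69, v̄ = (0.22+0.20)/2 = 0.21 → q = 0.6×0.69×0.21 = 0.08694 m³/s
Q = Σ q = 2.526 m³/s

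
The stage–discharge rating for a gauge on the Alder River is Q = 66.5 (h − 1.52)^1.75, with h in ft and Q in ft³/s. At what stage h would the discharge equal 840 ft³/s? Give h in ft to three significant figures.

5.78 ft

h − h₀ = (Q/C)^(1/b) = (840/66.5)^(1/1.75) = 4.260 ft
h = 1.52 + 4.260 = 5.780 ft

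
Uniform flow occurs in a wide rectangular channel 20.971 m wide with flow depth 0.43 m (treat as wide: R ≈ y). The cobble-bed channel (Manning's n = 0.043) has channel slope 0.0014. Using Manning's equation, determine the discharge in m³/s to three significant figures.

A = b·y = 20.971 × 0.43 = 9.018 m²
Wide channel: R ≈ y = 0.43 m
Q = (1/n)·A·R^(2/3)·S^(1/2) = (1/0.043) × 9.018 × 0.4300^(2/3) × 0.0014^(1/2) = 4.470 m³/s

4.47 m³/s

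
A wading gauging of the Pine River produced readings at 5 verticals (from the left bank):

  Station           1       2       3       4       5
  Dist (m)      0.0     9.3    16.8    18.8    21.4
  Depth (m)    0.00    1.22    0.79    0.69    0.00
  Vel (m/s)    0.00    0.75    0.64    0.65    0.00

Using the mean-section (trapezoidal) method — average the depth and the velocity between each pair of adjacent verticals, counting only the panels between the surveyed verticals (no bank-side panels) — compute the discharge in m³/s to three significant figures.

8.61 m³/s

Panel 1-2: Δb = 9.3 m, d̄ = (0.00+1.22)/2 = 0.61, v̄ = (0.00+0.75)/2 = 0.375 → q = 9.3×0.61×0.375 = 2.127 m³/s
Panel 2-3: Δb = 7.5 m, d̄ = (1.22+0.79)/2 = 1.005, v̄ = (0.75+0.64)/2 = 0.695 → q = 7.5×1.005×0.695 = 5.239 m³/s
Panel 3-4: Δb = 2 m, d̄ = (0.79+0.69)/2 = 0.74, v̄ = (0.64+0.65)/2 = 0.645 → q = 2×0.74×0.645 = 0.9546 m³/s
Panel 4-5: Δb = 2.6 m, d̄ = (0.69+0.00)/2 = 0.345, v̄ = (0.65+0.00)/2 = 0.325 → q = 2.6×0.345×0.325 = 0.2915 m³/s
Q = Σ q = 8.612 m³/s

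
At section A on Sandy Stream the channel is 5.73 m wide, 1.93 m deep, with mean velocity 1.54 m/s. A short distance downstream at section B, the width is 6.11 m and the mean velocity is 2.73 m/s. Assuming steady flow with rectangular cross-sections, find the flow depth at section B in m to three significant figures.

1.02 m

Q = A₁V₁ = (5.73×1.93) × 1.54 = 17.03 m³/s
d₂ = Q/(b₂ V₂) = 17.03/(6.11×2.73) = 1.021 m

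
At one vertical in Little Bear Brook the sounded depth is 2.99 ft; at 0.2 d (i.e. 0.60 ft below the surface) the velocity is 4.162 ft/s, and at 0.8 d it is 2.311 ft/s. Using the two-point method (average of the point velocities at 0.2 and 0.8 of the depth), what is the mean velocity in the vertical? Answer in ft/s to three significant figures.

v̄ = (4.162 + 2.311) / 2 = 3.237 ft/s

3.24 ft/s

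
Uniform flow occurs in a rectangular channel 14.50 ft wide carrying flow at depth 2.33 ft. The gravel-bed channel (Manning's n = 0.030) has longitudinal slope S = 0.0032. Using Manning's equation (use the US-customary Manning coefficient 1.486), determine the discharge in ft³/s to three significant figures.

138 ft³/s

A = b·y = 14.50 × 2.33 = 33.79 ft²
P = b + 2y = 14.50 + 2×2.33 = 19.16 ft
R = A/P = 33.79/19.16 = 1.763 ft
Q = (1.486/n)·A·R^(2/3)·S^(1/2) = (1.486/0.030) × 33.79 × 1.763^(2/3) × 0.0032^(1/2) = 138.2 ft³/s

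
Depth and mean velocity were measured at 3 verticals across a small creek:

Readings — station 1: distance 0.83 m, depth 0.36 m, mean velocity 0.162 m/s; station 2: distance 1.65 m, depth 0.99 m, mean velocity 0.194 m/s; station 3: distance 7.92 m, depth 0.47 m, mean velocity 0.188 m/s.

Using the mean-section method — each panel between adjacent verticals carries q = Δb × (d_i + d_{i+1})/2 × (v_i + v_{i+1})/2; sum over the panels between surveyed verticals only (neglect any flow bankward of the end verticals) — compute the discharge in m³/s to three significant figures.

0.973 m³/s

Panel 1-2: Δb = 0.82 m, d̄ = (0.36+0.99)/2 = 0.675, v̄ = (0.162+0.194)/2 = 0.178 → q = 0.82×0.675×0.178 = 0.09852 m³/s
Panel 2-3: Δb = 6.27 m, d̄ = (0.99+0.47)/2 = 0.73, v̄ = (0.194+0.188)/2 = 0.191 → q = 6.27×0.73×0.191 = 0.8742 m³/s
Q = Σ q = 0.9727 m³/s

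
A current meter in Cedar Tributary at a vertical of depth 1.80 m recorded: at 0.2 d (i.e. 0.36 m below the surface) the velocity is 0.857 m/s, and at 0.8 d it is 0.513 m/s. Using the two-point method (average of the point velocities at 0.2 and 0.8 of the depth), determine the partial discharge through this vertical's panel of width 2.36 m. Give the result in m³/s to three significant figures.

v̄ = (0.857 + 0.513) / 2 = 0.6850 m/s
q = v̄ × d × w = 0.6850 × 1.80 × 2.36 = 2.910 m³/s

2.91 m³/s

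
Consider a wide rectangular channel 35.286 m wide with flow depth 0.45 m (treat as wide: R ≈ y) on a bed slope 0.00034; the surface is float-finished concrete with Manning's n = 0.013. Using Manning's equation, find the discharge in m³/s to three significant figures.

13.2 m³/s

A = b·y = 35.286 × 0.45 = 15.88 m²
Wide channel: R ≈ y = 0.45 m
Q = (1/n)·A·R^(2/3)·S^(1/2) = (1/0.013) × 15.88 × 0.4500^(2/3) × 0.00034^(1/2) = 13.23 m³/s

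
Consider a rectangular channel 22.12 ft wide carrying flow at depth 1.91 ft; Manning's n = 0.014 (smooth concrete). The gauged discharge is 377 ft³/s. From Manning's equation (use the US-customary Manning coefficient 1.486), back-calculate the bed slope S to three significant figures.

A = b·y = 22.12 × 1.91 = 42.25 ft²
P = b + 2y = 22.12 + 2×1.91 = 25.94 ft
R = A/P = 42.25/25.94 = 1.629 ft
S = (Q·n / (1.486·A·R^(2/3)))² = (377×0.014 / (1.486×42.25×1.384))² = 0.003688

0.00369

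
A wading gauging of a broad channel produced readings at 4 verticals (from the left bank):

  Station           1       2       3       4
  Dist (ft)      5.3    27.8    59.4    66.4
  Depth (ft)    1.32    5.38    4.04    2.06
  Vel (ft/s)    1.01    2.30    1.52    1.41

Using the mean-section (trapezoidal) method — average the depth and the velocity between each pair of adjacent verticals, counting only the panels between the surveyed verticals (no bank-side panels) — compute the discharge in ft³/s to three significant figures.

440 ft³/s

Panel 1-2: Δb = 22.5 ft, d̄ = (1.32+5.38)/2 = 3.35, v̄ = (1.01+2.30)/2 = 1.655 → q = 22.5×3.35×1.655 = 124.7 ft³/s
Panel 2-3: Δb = 31.6 ft, d̄ = (5.38+4.04)/2 = 4.71, v̄ = (2.30+1.52)/2 = 1.91 → q = 31.6×4.71×1.91 = 284.3 ft³/s
Panel 3-4: Δb = 7 ft, d̄ = (4.04+2.06)/2 = 3.05, v̄ = (1.52+1.41)/2 = 1.465 → q = 7×3.05×1.465 = 31.28 ft³/s
Q = Σ q = 440.3 ft³/s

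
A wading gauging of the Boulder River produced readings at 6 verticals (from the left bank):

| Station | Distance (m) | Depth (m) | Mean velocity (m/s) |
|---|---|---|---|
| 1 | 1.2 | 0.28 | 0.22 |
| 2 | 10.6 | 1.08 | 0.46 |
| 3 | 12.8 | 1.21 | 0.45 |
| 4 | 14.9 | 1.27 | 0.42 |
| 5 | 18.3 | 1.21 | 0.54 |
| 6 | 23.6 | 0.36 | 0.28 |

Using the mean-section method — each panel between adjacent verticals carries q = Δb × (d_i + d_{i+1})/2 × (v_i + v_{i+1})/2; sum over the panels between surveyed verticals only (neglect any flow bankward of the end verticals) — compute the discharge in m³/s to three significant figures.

Panel 1-2: Δb = 9.4 m, d̄ = (0.28+1.08)/2 = 0.68, v̄ = (0.22+0.46)/2 = 0.34 → q = 9.4×0.68×0.34 = 2.173 m³/s
Panel 2-3: Δb = 2.2 m, d̄ = (1.08+1.21)/2 = 1.145, v̄ = (0.46+0.45)/2 = 0.455 → q = 2.2×1.145×0.455 = 1.146 m³/s
Panel 3-4: Δb = 2.1 m, d̄ = (1.21+1.27)/2 = 1.24, v̄ = (0.45+0.42)/2 = 0.435 → q = 2.1×1.24×0.435 = 1.133 m³/s
Panel 4-5: Δb = 3.4 m, d̄ = (1.27+1.21)/2 = 1.24, v̄ = (0.42+0.54)/2 = 0.48 → q = 3.4×1.24×0.48 = 2.024 m³/s
Panel 5-6: Δb = 5.3 m, d̄ = (1.21+0.36)/2 = 0.785, v̄ = (0.54+0.28)/2 = 0.41 → q = 5.3×0.785×0.41 = 1.706 m³/s
Q = Σ q = 8.182 m³/s

8.18 m³/s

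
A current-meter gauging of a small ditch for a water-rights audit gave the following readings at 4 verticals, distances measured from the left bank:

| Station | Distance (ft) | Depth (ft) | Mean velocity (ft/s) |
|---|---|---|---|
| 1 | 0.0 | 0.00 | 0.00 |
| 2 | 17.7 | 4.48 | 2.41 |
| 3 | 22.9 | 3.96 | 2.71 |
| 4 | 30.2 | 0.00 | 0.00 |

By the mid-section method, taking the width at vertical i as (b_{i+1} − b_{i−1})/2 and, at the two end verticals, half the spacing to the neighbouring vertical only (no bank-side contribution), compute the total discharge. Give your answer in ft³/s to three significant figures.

w_2 = (22.9 − 0.0)/2 = 11.45 ft; q_2 = 2.41 × 4.48 × 11.45 = 123.6 ft³/s
w_3 = (30.2 − 17.7)/2 = 6.25 ft; q_3 = 2.71 × 3.96 × 6.25 = 67.07 ft³/s
Stations 1, 4 contribute zero (depth or velocity is 0).
Q = Σ qᵢ = 190.7 ft³/s

191 ft³/s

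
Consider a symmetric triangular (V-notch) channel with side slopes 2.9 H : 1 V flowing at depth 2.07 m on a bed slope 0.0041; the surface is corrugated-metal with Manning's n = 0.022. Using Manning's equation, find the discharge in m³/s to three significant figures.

A = z·y² = 2.9×2.07² = 12.43 m²
P = 2y√(1+z²) = 2×2.07×√(1+2.9²) = 12.70 m
R = A/P = 12.43/12.70 = 0.9785 m
Q = (1/n)·A·R^(2/3)·S^(1/2) = (1/0.022) × 12.43 × 0.9785^(2/3) × 0.0041^(1/2) = 35.65 m³/s

35.6 m³/s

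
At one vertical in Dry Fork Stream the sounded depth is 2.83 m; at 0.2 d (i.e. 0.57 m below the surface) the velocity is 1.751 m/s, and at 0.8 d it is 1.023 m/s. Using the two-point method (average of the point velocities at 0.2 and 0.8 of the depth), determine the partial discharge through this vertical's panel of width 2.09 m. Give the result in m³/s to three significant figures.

8.20 m³/s

v̄ = (1.751 + 1.023) / 2 = 1.387 m/s
q = v̄ × d × w = 1.387 × 2.83 × 2.09 = 8.204 m³/s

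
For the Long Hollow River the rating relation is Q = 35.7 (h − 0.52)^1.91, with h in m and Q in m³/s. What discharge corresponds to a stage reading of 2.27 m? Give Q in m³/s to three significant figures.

104 m³/s

Q = 35.7 × (2.27 − 0.52)^1.91 = 35.7 × 1.75^1.91 = 104.0 m³/s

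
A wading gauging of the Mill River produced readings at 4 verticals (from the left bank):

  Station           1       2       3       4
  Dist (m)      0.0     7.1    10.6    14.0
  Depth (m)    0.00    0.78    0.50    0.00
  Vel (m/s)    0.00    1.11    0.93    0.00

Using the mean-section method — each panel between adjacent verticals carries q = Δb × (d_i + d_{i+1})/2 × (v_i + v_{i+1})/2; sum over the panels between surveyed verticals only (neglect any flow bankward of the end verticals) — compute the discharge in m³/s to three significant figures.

Panel 1-2: Δb = 7.1 m, d̄ = (0.00+0.78)/2 = 0.39, v̄ = (0.00+1.11)/2 = 0.555 → q = 7.1×0.39×0.555 = 1.537 m³/s
Panel 2-3: Δb = 3.5 m, d̄ = (0.78+0.50)/2 = 0.64, v̄ = (1.11+0.93)/2 = 1.02 → q = 3.5×0.64×1.02 = 2.285 m³/s
Panel 3-4: Δb = 3.4 m, d̄ = (0.50+0.00)/2 = 0.25, v̄ = (0.93+0.00)/2 = 0.465 → q = 3.4×0.25×0.465 = 0.3953 m³/s
Q = Σ q = 4.217 m³/s

4.22 m³/s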